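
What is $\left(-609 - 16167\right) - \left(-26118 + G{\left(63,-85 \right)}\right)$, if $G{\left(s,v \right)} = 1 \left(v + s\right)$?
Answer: $9364$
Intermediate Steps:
$G{\left(s,v \right)} = s + v$ ($G{\left(s,v \right)} = 1 \left(s + v\right) = s + v$)
$\left(-609 - 16167\right) - \left(-26118 + G{\left(63,-85 \right)}\right) = \left(-609 - 16167\right) + \left(19243 + \left(6875 - \left(63 - 85\right)\right)\right) = \left(-609 - 16167\right) + \left(19243 + \left(6875 - -22\right)\right) = -16776 + \left(19243 + \left(6875 + 22\right)\right) = -16776 + \left(19243 + 6897\right) = -16776 + 26140 = 9364$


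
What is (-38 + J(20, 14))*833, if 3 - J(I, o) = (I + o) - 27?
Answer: -34986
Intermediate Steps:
J(I, o) = 30 - I - o (J(I, o) = 3 - ((I + o) - 27) = 3 - (-27 + I + o) = 3 + (27 - I - o) = 30 - I - o)
(-38 + J(20, 14))*833 = (-38 + (30 - 1*20 - 1*14))*833 = (-38 + (30 - 20 - 14))*833 = (-38 - 4)*833 = -42*833 = -34986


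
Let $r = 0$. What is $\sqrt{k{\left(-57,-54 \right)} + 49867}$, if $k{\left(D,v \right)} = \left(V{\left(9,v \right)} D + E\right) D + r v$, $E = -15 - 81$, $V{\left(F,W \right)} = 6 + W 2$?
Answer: $i \sqrt{276059} \approx 525.41 i$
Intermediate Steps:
$V{\left(F,W \right)} = 6 + 2 W$
$E = -96$
$k{\left(D,v \right)} = D \left(-96 + D \left(6 + 2 v\right)\right)$ ($k{\left(D,v \right)} = \left(\left(6 + 2 v\right) D - 96\right) D + 0 v = \left(D \left(6 + 2 v\right) - 96\right) D + 0 = \left(-96 + D \left(6 + 2 v\right)\right) D + 0 = D \left(-96 + D \left(6 + 2 v\right)\right) + 0 = D \left(-96 + D \left(6 + 2 v\right)\right)$)
$\sqrt{k{\left(-57,-54 \right)} + 49867} = \sqrt{2 \left(-57\right) \left(-48 - 57 \left(3 - 54\right)\right) + 49867} = \sqrt{2 \left(-57\right) \left(-48 - -2907\right) + 49867} = \sqrt{2 \left(-57\right) \left(-48 + 2907\right) + 49867} = \sqrt{2 \left(-57\right) 2859 + 49867} = \sqrt{-325926 + 49867} = \sqrt{-276059} = i \sqrt{276059}$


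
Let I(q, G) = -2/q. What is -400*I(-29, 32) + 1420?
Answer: 40380/29 ≈ 1392.4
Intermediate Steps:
-400*I(-29, 32) + 1420 = -(-800)/(-29) + 1420 = -(-800)*(-1)/29 + 1420 = -400*2/29 + 1420 = -800/29 + 1420 = 40380/29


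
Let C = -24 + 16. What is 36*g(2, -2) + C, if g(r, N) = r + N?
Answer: -8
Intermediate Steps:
C = -8
g(r, N) = N + r
36*g(2, -2) + C = 36*(-2 + 2) - 8 = 36*0 - 8 = 0 - 8 = -8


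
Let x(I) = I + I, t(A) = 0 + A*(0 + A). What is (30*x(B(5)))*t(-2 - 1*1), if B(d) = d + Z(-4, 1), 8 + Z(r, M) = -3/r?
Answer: -1215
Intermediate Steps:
Z(r, M) = -8 - 3/r
B(d) = -29/4 + d (B(d) = d + (-8 - 3/(-4)) = d + (-8 - 3*(-¼)) = d + (-8 + ¾) = d - 29/4 = -29/4 + d)
t(A) = A² (t(A) = 0 + A*A = 0 + A² = A²)
x(I) = 2*I
(30*x(B(5)))*t(-2 - 1*1) = (30*(2*(-29/4 + 5)))*(-2 - 1*1)² = (30*(2*(-9/4)))*(-2 - 1)² = (30*(-9/2))*(-3)² = -135*9 = -1215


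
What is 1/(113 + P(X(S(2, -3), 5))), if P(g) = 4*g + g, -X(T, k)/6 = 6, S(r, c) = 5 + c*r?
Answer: -1/67 ≈ -0.014925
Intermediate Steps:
X(T, k) = -36 (X(T, k) = -6*6 = -36)
P(g) = 5*g
1/(113 + P(X(S(2, -3), 5))) = 1/(113 + 5*(-36)) = 1/(113 - 180) = 1/(-67) = -1/67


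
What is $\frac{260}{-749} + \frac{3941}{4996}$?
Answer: $\frac{1652849}{3742004} \approx 0.4417$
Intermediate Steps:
$\frac{260}{-749} + \frac{3941}{4996} = 260 \left(- \frac{1}{749}\right) + 3941 \cdot \frac{1}{4996} = - \frac{260}{749} + \frac{3941}{4996} = \frac{1652849}{3742004}$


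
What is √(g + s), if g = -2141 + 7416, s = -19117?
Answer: 3*I*√1538 ≈ 117.65*I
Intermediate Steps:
g = 5275
√(g + s) = √(5275 - 19117) = √(-13842) = 3*I*√1538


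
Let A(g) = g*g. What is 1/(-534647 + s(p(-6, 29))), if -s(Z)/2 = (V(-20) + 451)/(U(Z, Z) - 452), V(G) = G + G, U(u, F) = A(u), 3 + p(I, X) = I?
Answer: -371/198353215 ≈ -1.8704e-6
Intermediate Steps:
p(I, X) = -3 + I
A(g) = g**2
U(u, F) = u**2
V(G) = 2*G
s(Z) = -822/(-452 + Z**2) (s(Z) = -2*(2*(-20) + 451)/(Z**2 - 452) = -2*(-40 + 451)/(-452 + Z**2) = -822/(-452 + Z**2))
1/(-534647 + s(p(-6, 29))) = 1/(-534647 - 822/(-452 + (-3 - 6)**2)) = 1/(-534647 - 822/(-452 + (-9)**2)) = 1/(-534647 - 822/(-452 + 81)) = 1/(-534647 - 822/(-371)) = 1/(-534647 - 822*(-1/371)) = 1/(-534647 + 822/371) = 1/(-198353215/371) = -371/198353215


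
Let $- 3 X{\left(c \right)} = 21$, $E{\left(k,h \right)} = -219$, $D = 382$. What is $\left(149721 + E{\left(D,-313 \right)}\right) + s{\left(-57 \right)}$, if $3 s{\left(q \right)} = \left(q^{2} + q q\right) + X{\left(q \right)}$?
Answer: $\frac{454997}{3} \approx 1.5167 \cdot 10^{5}$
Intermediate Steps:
$X{\left(c \right)} = -7$ ($X{\left(c \right)} = \left(- \frac{1}{3}\right) 21 = -7$)
$s{\left(q \right)} = - \frac{7}{3} + \frac{2 q^{2}}{3}$ ($s{\left(q \right)} = \frac{\left(q^{2} + q q\right) - 7}{3} = \frac{\left(q^{2} + q^{2}\right) - 7}{3} = \frac{2 q^{2} - 7}{3} = \frac{-7 + 2 q^{2}}{3} = - \frac{7}{3} + \frac{2 q^{2}}{3}$)
$\left(149721 + E{\left(D,-313 \right)}\right) + s{\left(-57 \right)} = \left(149721 - 219\right) - \left(\frac{7}{3} - \frac{2 \left(-57\right)^{2}}{3}\right) = 149502 + \left(- \frac{7}{3} + \frac{2}{3} \cdot 3249\right) = 149502 + \left(- \frac{7}{3} + 2166\right) = 149502 + \frac{6491}{3} = \frac{454997}{3}$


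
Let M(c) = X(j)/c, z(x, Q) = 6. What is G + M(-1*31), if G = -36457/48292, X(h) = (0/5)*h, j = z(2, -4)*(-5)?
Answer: -36457/48292 ≈ -0.75493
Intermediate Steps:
j = -30 (j = 6*(-5) = -30)
X(h) = 0 (X(h) = (0*(1/5))*h = 0*h = 0)
G = -36457/48292 (G = -36457*1/48292 = -36457/48292 ≈ -0.75493)
M(c) = 0 (M(c) = 0/c = 0)
G + M(-1*31) = -36457/48292 + 0 = -36457/48292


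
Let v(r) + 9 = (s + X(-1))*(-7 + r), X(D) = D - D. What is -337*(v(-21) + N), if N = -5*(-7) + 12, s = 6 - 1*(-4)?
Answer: 81554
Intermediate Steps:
X(D) = 0
s = 10 (s = 6 + 4 = 10)
N = 47 (N = 35 + 12 = 47)
v(r) = -79 + 10*r (v(r) = -9 + (10 + 0)*(-7 + r) = -9 + 10*(-7 + r) = -9 + (-70 + 10*r) = -79 + 10*r)
-337*(v(-21) + N) = -337*((-79 + 10*(-21)) + 47) = -337*((-79 - 210) + 47) = -337*(-289 + 47) = -337*(-242) = 81554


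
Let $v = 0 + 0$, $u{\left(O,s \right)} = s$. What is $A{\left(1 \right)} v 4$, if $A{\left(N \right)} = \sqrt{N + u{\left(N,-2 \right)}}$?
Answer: $0$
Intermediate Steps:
$A{\left(N \right)} = \sqrt{-2 + N}$ ($A{\left(N \right)} = \sqrt{N - 2} = \sqrt{-2 + N}$)
$v = 0$
$A{\left(1 \right)} v 4 = \sqrt{-2 + 1} \cdot 0 \cdot 4 = \sqrt{-1} \cdot 0 \cdot 4 = i 0 \cdot 4 = 0 \cdot 4 = 0$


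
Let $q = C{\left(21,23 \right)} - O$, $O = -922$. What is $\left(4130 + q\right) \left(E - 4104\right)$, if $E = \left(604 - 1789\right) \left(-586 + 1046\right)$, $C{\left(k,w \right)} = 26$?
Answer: $-2788857912$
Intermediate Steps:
$E = -545100$ ($E = \left(-1185\right) 460 = -545100$)
$q = 948$ ($q = 26 - -922 = 26 + 922 = 948$)
$\left(4130 + q\right) \left(E - 4104\right) = \left(4130 + 948\right) \left(-545100 - 4104\right) = 5078 \left(-549204\right) = -2788857912$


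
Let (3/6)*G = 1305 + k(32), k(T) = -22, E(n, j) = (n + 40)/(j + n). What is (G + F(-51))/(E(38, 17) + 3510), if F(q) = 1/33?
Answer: 423395/579384 ≈ 0.73077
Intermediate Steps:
E(n, j) = (40 + n)/(j + n)
F(q) = 1/33
G = 2566 (G = 2*(1305 - 22) = 2*1283 = 2566)
(G + F(-51))/(E(38, 17) + 3510) = (2566 + 1/33)/((40 + 38)/(17 + 38) + 3510) = 84679/(33*(78/55 + 3510)) = 84679/(33*(193128/55)) = (84679/33)*(55/193128) = 423395/579384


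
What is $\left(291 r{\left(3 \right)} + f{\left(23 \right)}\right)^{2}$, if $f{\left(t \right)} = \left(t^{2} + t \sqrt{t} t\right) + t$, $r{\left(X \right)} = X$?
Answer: $8466968 + 1507650 \sqrt{23} \approx 1.5697 \cdot 10^{7}$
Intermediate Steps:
$f{\left(t \right)} = t + t^{2} + t^{\frac{5}{2}}$ ($f{\left(t \right)} = \left(t^{2} + t^{\frac{3}{2}} t\right) + t = \left(t^{2} + t^{\frac{5}{2}}\right) + t = t + t^{2} + t^{\frac{5}{2}}$)
$\left(291 r{\left(3 \right)} + f{\left(23 \right)}\right)^{2} = \left(291 \cdot 3 + \left(23 + 23^{2} + 23^{\frac{5}{2}}\right)\right)^{2} = \left(873 + \left(23 + 529 + 529 \sqrt{23}\right)\right)^{2} = \left(873 + \left(552 + 529 \sqrt{23}\right)\right)^{2} = \left(1425 + 529 \sqrt{23}\right)^{2}$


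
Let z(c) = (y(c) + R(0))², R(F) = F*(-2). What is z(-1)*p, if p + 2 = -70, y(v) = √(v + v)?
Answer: 144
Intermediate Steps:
y(v) = √2*√v (y(v) = √(2*v) = √2*√v)
R(F) = -2*F
p = -72 (p = -2 - 70 = -72)
z(c) = 2*c (z(c) = (√2*√c - 2*0)² = (√2*√c + 0)² = (√2*√c)² = 2*c)
z(-1)*p = (2*(-1))*(-72) = -2*(-72) = 144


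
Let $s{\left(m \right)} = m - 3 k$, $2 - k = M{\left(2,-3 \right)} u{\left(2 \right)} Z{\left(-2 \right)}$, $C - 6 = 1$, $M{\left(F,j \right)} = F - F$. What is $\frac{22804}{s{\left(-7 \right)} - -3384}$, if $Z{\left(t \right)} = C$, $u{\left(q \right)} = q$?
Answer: $\frac{22804}{3371} \approx 6.7648$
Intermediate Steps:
$M{\left(F,j \right)} = 0$
$C = 7$ ($C = 6 + 1 = 7$)
$Z{\left(t \right)} = 7$
$k = 2$ ($k = 2 - 0 \cdot 2 \cdot 7 = 2 - 0 \cdot 7 = 2 - 0 = 2 + 0 = 2$)
$s{\left(m \right)} = -6 + m$ ($s{\left(m \right)} = m - 6 = -6 + m$)
$\frac{22804}{s{\left(-7 \right)} - -3384} = \frac{22804}{\left(-6 - 7\right) - -3384} = \frac{22804}{-13 + 3384} = \frac{22804}{3371}$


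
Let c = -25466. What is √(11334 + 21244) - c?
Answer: 25466 + √32578 ≈ 25647.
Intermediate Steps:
√(11334 + 21244) - c = √(11334 + 21244) - 1*(-25466) = √32578 + 25466 = 25466 + √32578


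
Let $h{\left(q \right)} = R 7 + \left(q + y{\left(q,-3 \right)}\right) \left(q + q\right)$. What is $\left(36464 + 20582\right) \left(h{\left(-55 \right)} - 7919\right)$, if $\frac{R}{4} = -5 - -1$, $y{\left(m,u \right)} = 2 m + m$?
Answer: $922376774$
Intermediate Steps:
$y{\left(m,u \right)} = 3 m$
$R = -16$ ($R = 4 \left(-5 - -1\right) = 4 \left(-5 + 1\right) = 4 \left(-4\right) = -16$)
$h{\left(q \right)} = -112 + 8 q^{2}$ ($h{\left(q \right)} = \left(-16\right) 7 + \left(q + 3 q\right) \left(q + q\right) = -112 + 4 q 2 q = -112 + 8 q^{2}$)
$\left(36464 + 20582\right) \left(h{\left(-55 \right)} - 7919\right) = \left(36464 + 20582\right) \left(\left(-112 + 8 \left(-55\right)^{2}\right) - 7919\right) = 57046 \left(\left(-112 + 8 \cdot 3025\right) - 7919\right) = 57046 \left(\left(-112 + 24200\right) - 7919\right) = 57046 \left(24088 - 7919\right) = 57046 \cdot 16169 = 922376774$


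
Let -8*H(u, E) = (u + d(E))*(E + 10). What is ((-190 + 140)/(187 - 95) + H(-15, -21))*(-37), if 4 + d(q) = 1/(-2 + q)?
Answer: 90983/92 ≈ 988.95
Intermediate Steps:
d(q) = -4 + 1/(-2 + q)
H(u, E) = -(10 + E)*(u + (9 - 4*E)/(-2 + E))/8 (H(u, E) = -(u + (9 - 4*E)/(-2 + E))*(E + 10)/8 = -(u + (9 - 4*E)/(-2 + E))*(10 + E)/8 = -(10 + E)*(u + (9 - 4*E)/(-2 + E))/8)
((-190 + 140)/(187 - 95) + H(-15, -21))*(-37) = ((-190 + 140)/(187 - 95) + (-90 + 40*(-21) - 21*(-9 + 4*(-21)) - 1*(-15)*(-2 - 21)*(10 - 21))/(8*(-2 - 21)))*(-37) = (-50/92 + (⅛)*(-90 - 840 - 21*(-9 - 84) - 1*(-15)*(-23)*(-11))/(-23))*(-37) = (-50*1/92 + (⅛)*(-1/23)*(-90 - 840 - 21*(-93) + 3795))*(-37) = (-25/46 + (⅛)*(-1/23)*(-90 - 840 + 1953 + 3795))*(-37) = (-25/46 + (⅛)*(-1/23)*4818)*(-37) = (-25/46 - 2409/92)*(-37) = -2459/92*(-37) = 90983/92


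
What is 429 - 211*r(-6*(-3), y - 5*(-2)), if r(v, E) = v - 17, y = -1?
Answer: 218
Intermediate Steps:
r(v, E) = -17 + v
429 - 211*r(-6*(-3), y - 5*(-2)) = 429 - 211*(-17 - 6*(-3)) = 429 - 211*(-17 + 18) = 429 - 211*1 = 429 - 211 = 218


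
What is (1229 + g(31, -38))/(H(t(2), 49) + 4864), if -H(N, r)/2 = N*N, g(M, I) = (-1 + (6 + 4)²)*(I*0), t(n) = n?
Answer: 1229/4856 ≈ 0.25309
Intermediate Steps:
g(M, I) = 0 (g(M, I) = (-1 + 10²)*0 = (-1 + 100)*0 = 99*0 = 0)
H(N, r) = -2*N² (H(N, r) = -2*N*N = -2*N²)
(1229 + g(31, -38))/(H(t(2), 49) + 4864) = (1229 + 0)/(-2*2² + 4864) = 1229/(-2*4 + 4864) = 1229/(-8 + 4864) = 1229/4856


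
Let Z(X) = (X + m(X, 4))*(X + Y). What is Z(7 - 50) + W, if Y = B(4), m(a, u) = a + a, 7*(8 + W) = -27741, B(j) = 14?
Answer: -230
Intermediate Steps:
W = -3971 (W = -8 + (⅐)*(-27741) = -8 - 3963 = -3971)
m(a, u) = 2*a
Y = 14
Z(X) = 3*X*(14 + X) (Z(X) = (X + 2*X)*(X + 14) = (3*X)*(14 + X) = 3*X*(14 + X))
Z(7 - 50) + W = 3*(7 - 50)*(14 + (7 - 50)) - 3971 = 3*(-43)*(14 - 43) - 3971 = 3*(-43)*(-29) - 3971 = 3741 - 3971 = -230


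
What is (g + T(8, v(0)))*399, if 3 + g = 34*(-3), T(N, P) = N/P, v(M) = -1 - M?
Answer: -45087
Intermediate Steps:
g = -105 (g = -3 + 34*(-3) = -3 - 102 = -105)
(g + T(8, v(0)))*399 = (-105 + 8/(-1 - 1*0))*399 = (-105 + 8/(-1 + 0))*399 = (-105 + 8/(-1))*399 = (-105 + 8*(-1))*399 = (-105 - 8)*399 = -113*399 = -45087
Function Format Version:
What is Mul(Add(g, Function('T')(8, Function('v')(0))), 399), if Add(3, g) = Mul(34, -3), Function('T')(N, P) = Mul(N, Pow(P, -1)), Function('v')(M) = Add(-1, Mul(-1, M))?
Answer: -45087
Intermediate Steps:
g = -105 (g = Add(-3, Mul(34, -3)) = Add(-3, -102) = -105)
Mul(Add(g, Function('T')(8, Function('v')(0))), 399) = Mul(Add(-105, Mul(8, Pow(Add(-1, Mul(-1, 0)), -1))), 399) = Mul(Add(-105, Mul(8, Pow(Add(-1, 0), -1))), 399) = Mul(Add(-105, Mul(8, Pow(-1, -1))), 399) = Mul(Add(-105, Mul(8, -1)), 399) = Mul(Add(-105, -8), 399) = Mul(-113, 399) = -45087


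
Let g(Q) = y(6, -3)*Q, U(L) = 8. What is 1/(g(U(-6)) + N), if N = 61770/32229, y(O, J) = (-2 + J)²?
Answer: 10743/2169190 ≈ 0.0049525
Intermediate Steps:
N = 20590/10743 (N = 61770*(1/32229) = 20590/10743 ≈ 1.9166)
g(Q) = 25*Q (g(Q) = (-2 - 3)²*Q = (-5)²*Q = 25*Q)
1/(g(U(-6)) + N) = 1/(25*8 + 20590/10743) = 1/(200 + 20590/10743) = 1/(2169190/10743) = 10743/2169190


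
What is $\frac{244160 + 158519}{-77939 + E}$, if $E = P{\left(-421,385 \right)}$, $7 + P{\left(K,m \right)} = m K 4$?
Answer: $- \frac{402679}{726286} \approx -0.55444$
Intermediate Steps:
$P{\left(K,m \right)} = -7 + 4 K m$ ($P{\left(K,m \right)} = -7 + m K 4 = -7 + K m 4 = -7 + 4 K m$)
$E = -648347$ ($E = -7 + 4 \left(-421\right) 385 = -7 - 648340 = -648347$)
$\frac{244160 + 158519}{-77939 + E} = \frac{244160 + 158519}{-77939 - 648347} = \frac{402679}{-726286} = 402679 \left(- \frac{1}{726286}\right) = - \frac{402679}{726286}$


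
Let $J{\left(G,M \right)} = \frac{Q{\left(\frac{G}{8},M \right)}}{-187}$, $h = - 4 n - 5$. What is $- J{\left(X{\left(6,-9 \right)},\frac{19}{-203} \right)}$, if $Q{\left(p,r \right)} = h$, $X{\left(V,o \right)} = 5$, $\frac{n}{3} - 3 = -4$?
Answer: $\frac{7}{187} \approx 0.037433$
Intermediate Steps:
$n = -3$ ($n = 9 + 3 \left(-4\right) = 9 - 12 = -3$)
$h = 7$ ($h = \left(-4\right) \left(-3\right) - 5 = 12 - 5 = 7$)
$Q{\left(p,r \right)} = 7$
$J{\left(G,M \right)} = - \frac{7}{187}$ ($J{\left(G,M \right)} = \frac{7}{-187} = 7 \left(- \frac{1}{187}\right) = - \frac{7}{187}$)
$- J{\left(X{\left(6,-9 \right)},\frac{19}{-203} \right)} = \left(-1\right) \left(- \frac{7}{187}\right) = \frac{7}{187}$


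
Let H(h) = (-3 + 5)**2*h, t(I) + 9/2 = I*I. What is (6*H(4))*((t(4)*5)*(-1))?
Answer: -5520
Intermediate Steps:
t(I) = -9/2 + I**2 (t(I) = -9/2 + I*I = -9/2 + I**2)
H(h) = 4*h (H(h) = 2**2*h = 4*h)
(6*H(4))*((t(4)*5)*(-1)) = (6*(4*4))*(((-9/2 + 4**2)*5)*(-1)) = (6*16)*(((-9/2 + 16)*5)*(-1)) = 96*(((23/2)*5)*(-1)) = 96*((115/2)*(-1)) = 96*(-115/2) = -5520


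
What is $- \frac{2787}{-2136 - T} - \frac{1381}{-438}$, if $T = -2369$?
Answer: $- \frac{898933}{102054} \approx -8.8084$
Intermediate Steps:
$- \frac{2787}{-2136 - T} - \frac{1381}{-438} = - \frac{2787}{-2136 - -2369} - \frac{1381}{-438} = - \frac{2787}{-2136 + 2369} - - \frac{1381}{438} = - \frac{2787}{233} + \frac{1381}{438} = - \frac{898933}{102054}$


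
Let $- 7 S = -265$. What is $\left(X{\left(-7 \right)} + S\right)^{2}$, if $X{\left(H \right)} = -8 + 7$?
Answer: $\frac{66564}{49} \approx 1358.4$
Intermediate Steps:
$X{\left(H \right)} = -1$
$S = \frac{265}{7}$ ($S = \left(- \frac{1}{7}\right) \left(-265\right) = \frac{265}{7} \approx 37.857$)
$\left(X{\left(-7 \right)} + S\right)^{2} = \left(-1 + \frac{265}{7}\right)^{2} = \left(\frac{258}{7}\right)^{2} = \frac{66564}{49}$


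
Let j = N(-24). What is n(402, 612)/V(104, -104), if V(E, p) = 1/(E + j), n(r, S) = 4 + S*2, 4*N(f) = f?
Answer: 120344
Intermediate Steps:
N(f) = f/4
j = -6 (j = (¼)*(-24) = -6)
n(r, S) = 4 + 2*S
V(E, p) = 1/(-6 + E) (V(E, p) = 1/(E - 6) = 1/(-6 + E))
n(402, 612)/V(104, -104) = (4 + 2*612)/(1/(-6 + 104)) = (4 + 1224)/(1/98) = 1228/(1/98) = 1228*98 = 120344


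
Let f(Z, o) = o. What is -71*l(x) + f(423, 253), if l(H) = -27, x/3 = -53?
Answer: 2170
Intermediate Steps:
x = -159 (x = 3*(-53) = -159)
-71*l(x) + f(423, 253) = -71*(-27) + 253 = 1917 + 253 = 2170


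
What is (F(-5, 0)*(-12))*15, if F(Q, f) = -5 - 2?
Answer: 1260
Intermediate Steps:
F(Q, f) = -7
(F(-5, 0)*(-12))*15 = -7*(-12)*15 = 84*15 = 1260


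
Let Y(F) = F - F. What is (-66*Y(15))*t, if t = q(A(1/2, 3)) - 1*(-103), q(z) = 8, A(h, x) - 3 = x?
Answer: 0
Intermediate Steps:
A(h, x) = 3 + x
t = 111 (t = 8 - 1*(-103) = 8 + 103 = 111)
Y(F) = 0
(-66*Y(15))*t = -66*0*111 = 0*111 = 0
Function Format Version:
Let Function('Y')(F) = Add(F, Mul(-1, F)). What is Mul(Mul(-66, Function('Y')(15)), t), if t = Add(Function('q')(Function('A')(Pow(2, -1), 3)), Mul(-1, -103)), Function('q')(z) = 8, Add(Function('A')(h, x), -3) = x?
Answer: 0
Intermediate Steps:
Function('A')(h, x) = Add(3, x)
t = 111 (t = Add(8, Mul(-1, -103)) = Add(8, 103) = 111)
Function('Y')(F) = 0
Mul(Mul(-66, Function('Y')(15)), t) = Mul(Mul(-66, 0), 111) = Mul(0, 111) = 0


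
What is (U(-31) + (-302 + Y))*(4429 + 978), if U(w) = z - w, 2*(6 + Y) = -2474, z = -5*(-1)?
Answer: -8159163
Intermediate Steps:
z = 5
Y = -1243 (Y = -6 + (½)*(-2474) = -6 - 1237 = -1243)
U(w) = 5 - w
(U(-31) + (-302 + Y))*(4429 + 978) = ((5 - 1*(-31)) + (-302 - 1243))*(4429 + 978) = ((5 + 31) - 1545)*5407 = (36 - 1545)*5407 = -1509*5407 = -8159163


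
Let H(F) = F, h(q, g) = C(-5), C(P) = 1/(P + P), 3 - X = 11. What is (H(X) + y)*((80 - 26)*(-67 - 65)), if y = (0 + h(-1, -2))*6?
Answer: 306504/5 ≈ 61301.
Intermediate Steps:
X = -8 (X = 3 - 1*11 = 3 - 11 = -8)
C(P) = 1/(2*P)
h(q, g) = -⅒ (h(q, g) = (½)/(-5) = (½)*(-⅕) = -⅒)
y = -⅗ (y = (0 - ⅒)*6 = -⅒*6 = -⅗ ≈ -0.60000)
(H(X) + y)*((80 - 26)*(-67 - 65)) = (-8 - ⅗)*((80 - 26)*(-67 - 65)) = -2322*(-132)/5 = -43/5*(-7128) = 306504/5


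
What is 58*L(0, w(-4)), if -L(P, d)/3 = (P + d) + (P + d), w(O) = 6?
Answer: -2088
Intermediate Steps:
L(P, d) = -6*P - 6*d (L(P, d) = -3*((P + d) + (P + d)) = -3*(2*P + 2*d) = -6*P - 6*d)
58*L(0, w(-4)) = 58*(-6*0 - 6*6) = 58*(0 - 36) = 58*(-36) = -2088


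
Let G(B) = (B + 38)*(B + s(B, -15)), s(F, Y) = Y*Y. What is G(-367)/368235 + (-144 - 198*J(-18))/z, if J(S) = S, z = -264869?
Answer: 1587826606/13933433745 ≈ 0.11396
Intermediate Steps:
s(F, Y) = Y²
G(B) = (38 + B)*(225 + B) (G(B) = (B + 38)*(B + (-15)²) = (38 + B)*(B + 225) = (38 + B)*(225 + B))
G(-367)/368235 + (-144 - 198*J(-18))/z = (8550 + (-367)² + 263*(-367))/368235 + (-144 - 198*(-18))/(-264869) = (8550 + 134689 - 96521)*(1/368235) + (-144 + 3564)*(-1/264869) = 46718*(1/368235) + 3420*(-1/264869) = 6674/52605 - 3420/264869 = 1587826606/13933433745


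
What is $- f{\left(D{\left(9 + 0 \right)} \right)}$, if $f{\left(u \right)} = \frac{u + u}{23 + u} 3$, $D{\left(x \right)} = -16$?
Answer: $\frac{96}{7} \approx 13.714$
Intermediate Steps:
$f{\left(u \right)} = \frac{6 u}{23 + u}$ ($f{\left(u \right)} = \frac{2 u}{23 + u} 3 = \frac{6 u}{23 + u}$)
$- f{\left(D{\left(9 + 0 \right)} \right)} = - \frac{6 \left(-16\right)}{23 - 16} = - \frac{6 \left(-16\right)}{7} = \left(-1\right) \left(- \frac{96}{7}\right) = \frac{96}{7}$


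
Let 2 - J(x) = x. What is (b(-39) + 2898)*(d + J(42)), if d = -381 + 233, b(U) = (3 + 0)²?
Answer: -546516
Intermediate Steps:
J(x) = 2 - x
b(U) = 9 (b(U) = 3² = 9)
d = -148
(b(-39) + 2898)*(d + J(42)) = (9 + 2898)*(-148 + (2 - 1*42)) = 2907*(-148 + (2 - 42)) = 2907*(-148 - 40) = 2907*(-188) = -546516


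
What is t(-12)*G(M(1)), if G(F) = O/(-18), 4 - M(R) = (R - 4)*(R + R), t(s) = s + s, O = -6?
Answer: -8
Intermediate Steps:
t(s) = 2*s
M(R) = 4 - 2*R*(-4 + R) (M(R) = 4 - (R - 4)*(R + R) = 4 - (-4 + R)*2*R = 4 - 2*R*(-4 + R))
G(F) = ⅓ (G(F) = -6/(-18) = -6*(-1/18) = ⅓)
t(-12)*G(M(1)) = (2*(-12))*(⅓) = -24*⅓ = -8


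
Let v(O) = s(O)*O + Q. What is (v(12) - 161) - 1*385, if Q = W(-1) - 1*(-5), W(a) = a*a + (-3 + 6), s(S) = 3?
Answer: -501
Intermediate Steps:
W(a) = 3 + a**2 (W(a) = a**2 + 3 = 3 + a**2)
Q = 9 (Q = (3 + (-1)**2) - 1*(-5) = (3 + 1) + 5 = 4 + 5 = 9)
v(O) = 9 + 3*O (v(O) = 3*O + 9 = 9 + 3*O)
(v(12) - 161) - 1*385 = ((9 + 3*12) - 161) - 1*385 = ((9 + 36) - 161) - 385 = (45 - 161) - 385 = -116 - 385 = -501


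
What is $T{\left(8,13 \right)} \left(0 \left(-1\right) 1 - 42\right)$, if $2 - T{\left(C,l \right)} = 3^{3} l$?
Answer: $14658$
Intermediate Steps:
$T{\left(C,l \right)} = 2 - 27 l$ ($T{\left(C,l \right)} = 2 - 3^{3} l = 2 - 27 l$)
$T{\left(8,13 \right)} \left(0 \left(-1\right) 1 - 42\right) = \left(2 - 351\right) \left(0 \left(-1\right) 1 - 42\right) = \left(2 - 351\right) \left(0 \cdot 1 - 42\right) = - 349 \left(0 - 42\right) = \left(-349\right) \left(-42\right) = 14658$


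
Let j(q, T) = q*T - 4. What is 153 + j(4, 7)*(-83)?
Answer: -1839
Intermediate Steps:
j(q, T) = -4 + T*q (j(q, T) = T*q - 4 = -4 + T*q)
153 + j(4, 7)*(-83) = 153 + (-4 + 7*4)*(-83) = 153 + (-4 + 28)*(-83) = 153 + 24*(-83) = 153 - 1992 = -1839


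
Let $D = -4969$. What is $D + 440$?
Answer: $-4529$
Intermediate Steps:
$D + 440 = -4969 + 440 = -4529$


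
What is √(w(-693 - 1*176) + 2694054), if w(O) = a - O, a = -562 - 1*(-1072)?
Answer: √2695433 ≈ 1641.8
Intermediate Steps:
a = 510 (a = -562 + 1072 = 510)
w(O) = 510 - O
√(w(-693 - 1*176) + 2694054) = √((510 - (-693 - 1*176)) + 2694054) = √((510 - (-693 - 176)) + 2694054) = √((510 - 1*(-869)) + 2694054) = √((510 + 869) + 2694054) = √(1379 + 2694054) = √2695433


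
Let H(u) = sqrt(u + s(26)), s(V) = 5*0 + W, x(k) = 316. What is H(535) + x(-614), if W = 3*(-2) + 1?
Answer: 316 + sqrt(530) ≈ 339.02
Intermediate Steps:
W = -5 (W = -6 + 1 = -5)
s(V) = -5 (s(V) = 5*0 - 5 = 0 - 5 = -5)
H(u) = sqrt(-5 + u) (H(u) = sqrt(u - 5) = sqrt(-5 + u))
H(535) + x(-614) = sqrt(-5 + 535) + 316 = sqrt(530) + 316 = 316 + sqrt(530)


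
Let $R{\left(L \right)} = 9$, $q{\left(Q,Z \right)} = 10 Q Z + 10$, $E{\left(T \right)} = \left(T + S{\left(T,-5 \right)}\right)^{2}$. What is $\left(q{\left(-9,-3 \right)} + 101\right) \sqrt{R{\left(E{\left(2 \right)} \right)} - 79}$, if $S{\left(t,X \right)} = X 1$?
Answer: $381 i \sqrt{70} \approx 3187.7 i$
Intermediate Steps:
$S{\left(t,X \right)} = X$
$E{\left(T \right)} = \left(-5 + T\right)^{2}$ ($E{\left(T \right)} = \left(T - 5\right)^{2} = \left(-5 + T\right)^{2}$)
$q{\left(Q,Z \right)} = 10 + 10 Q Z$ ($q{\left(Q,Z \right)} = 10 Q Z + 10 = 10 + 10 Q Z$)
$\left(q{\left(-9,-3 \right)} + 101\right) \sqrt{R{\left(E{\left(2 \right)} \right)} - 79} = \left(\left(10 + 10 \left(-9\right) \left(-3\right)\right) + 101\right) \sqrt{9 - 79} = \left(\left(10 + 270\right) + 101\right) \sqrt{-70} = \left(280 + 101\right) i \sqrt{70} = 381 i \sqrt{70}$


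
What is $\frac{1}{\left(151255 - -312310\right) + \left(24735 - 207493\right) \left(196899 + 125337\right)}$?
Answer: $- \frac{1}{58890743323} \approx -1.6981 \cdot 10^{-11}$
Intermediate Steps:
$\frac{1}{\left(151255 - -312310\right) + \left(24735 - 207493\right) \left(196899 + 125337\right)} = \frac{1}{\left(151255 + 312310\right) - 58891206888} = \frac{1}{463565 - 58891206888} = \frac{1}{-58890743323} = - \frac{1}{58890743323}$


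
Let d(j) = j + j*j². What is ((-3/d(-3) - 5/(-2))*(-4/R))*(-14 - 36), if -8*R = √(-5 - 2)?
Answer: 4160*I*√7/7 ≈ 1572.3*I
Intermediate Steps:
d(j) = j + j³
R = -I*√7/8 (R = -√(-5 - 2)/8 = -I*√7/8 ≈ -0.33072*I)
((-3/d(-3) - 5/(-2))*(-4/R))*(-14 - 36) = ((-3/(-3 + (-3)³) - 5/(-2))*(-4*8*I*√7/7))*(-14 - 36) = ((-3/(-3 - 27) - 5*(-½))*(-32*I*√7/7))*(-50) = ((-3/(-30) + 5/2)*(-32*I*√7/7))*(-50) = ((-3*(-1/30) + 5/2)*(-32*I*√7/7))*(-50) = ((⅒ + 5/2)*(-32*I*√7/7))*(-50) = (13*(-32*I*√7/7)/5)*(-50) = -416*I*√7/35*(-50) = 4160*I*√7/7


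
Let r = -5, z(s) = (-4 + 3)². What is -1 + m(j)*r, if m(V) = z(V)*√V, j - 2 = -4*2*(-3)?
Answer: -1 - 5*√26 ≈ -26.495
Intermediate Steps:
z(s) = 1 (z(s) = (-1)² = 1)
j = 26 (j = 2 - 4*2*(-3) = 2 - 8*(-3) = 2 + 24 = 26)
m(V) = √V (m(V) = 1*√V = √V)
-1 + m(j)*r = -1 + √26*(-5) = -1 - 5*√26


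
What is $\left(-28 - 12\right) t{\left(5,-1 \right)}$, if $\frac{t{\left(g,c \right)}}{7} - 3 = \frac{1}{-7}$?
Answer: $-800$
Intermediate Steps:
$t{\left(g,c \right)} = 20$ ($t{\left(g,c \right)} = 21 + \frac{7}{-7} = 21 + 7 \left(- \frac{1}{7}\right) = 21 - 1 = 20$)
$\left(-28 - 12\right) t{\left(5,-1 \right)} = \left(-28 - 12\right) 20 = \left(-40\right) 20 = -800$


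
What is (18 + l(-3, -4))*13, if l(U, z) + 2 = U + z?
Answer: 117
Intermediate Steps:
l(U, z) = -2 + U + z (l(U, z) = -2 + (U + z) = -2 + U + z)
(18 + l(-3, -4))*13 = (18 + (-2 - 3 - 4))*13 = (18 - 9)*13 = 9*13 = 117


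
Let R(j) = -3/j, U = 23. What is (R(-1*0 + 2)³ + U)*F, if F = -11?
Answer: -1727/8 ≈ -215.88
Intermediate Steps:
(R(-1*0 + 2)³ + U)*F = ((-3/(-1*0 + 2))³ + 23)*(-11) = ((-3/(0 + 2))³ + 23)*(-11) = ((-3/2)³ + 23)*(-11) = (-27/8 + 23)*(-11) = (157/8)*(-11) = -1727/8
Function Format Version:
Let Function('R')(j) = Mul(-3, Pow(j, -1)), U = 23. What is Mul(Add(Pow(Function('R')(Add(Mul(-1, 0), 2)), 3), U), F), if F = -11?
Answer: Rational(-1727, 8) ≈ -215.88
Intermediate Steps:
Mul(Add(Pow(Function('R')(Add(Mul(-1, 0), 2)), 3), U), F) = Mul(Add(Pow(Mul(-3, Pow(Add(Mul(-1, 0), 2), -1)), 3), 23), -11) = Mul(Add(Pow(Mul(-3, Pow(Add(0, 2), -1)), 3), 23), -11) = Mul(Add(Pow(Mul(-3, Pow(2, -1)), 3), 23), -11) = Mul(Add(Pow(Mul(-3, Rational(1, 2)), 3), 23), -11) = Mul(Add(Pow(Rational(-3, 2), 3), 23), -11) = Mul(Add(Rational(-27, 8), 23), -11) = Mul(Rational(157, 8), -11) = Rational(-1727, 8)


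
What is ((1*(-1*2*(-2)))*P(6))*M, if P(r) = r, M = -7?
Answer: -168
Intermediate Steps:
((1*(-1*2*(-2)))*P(6))*M = ((1*(-1*2*(-2)))*6)*(-7) = ((1*(-2*(-2)))*6)*(-7) = ((1*4)*6)*(-7) = (4*6)*(-7) = 24*(-7) = -168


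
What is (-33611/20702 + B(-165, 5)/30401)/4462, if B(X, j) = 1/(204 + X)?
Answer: -39850491727/109520229855036 ≈ -0.00036386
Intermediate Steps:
(-33611/20702 + B(-165, 5)/30401)/4462 = (-33611/20702 + 1/((204 - 165)*30401))/4462 = (-33611*1/20702 + (1/30401)/39)*(1/4462) = (-33611/20702 + (1/39)*(1/30401))*(1/4462) = (-33611/20702 + 1/1185639)*(1/4462) = -39850491727/24545098578*1/4462 = -39850491727/109520229855036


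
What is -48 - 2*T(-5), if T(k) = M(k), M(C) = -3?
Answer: -42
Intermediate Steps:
T(k) = -3
-48 - 2*T(-5) = -48 - 2*(-3) = -48 + 6 = -42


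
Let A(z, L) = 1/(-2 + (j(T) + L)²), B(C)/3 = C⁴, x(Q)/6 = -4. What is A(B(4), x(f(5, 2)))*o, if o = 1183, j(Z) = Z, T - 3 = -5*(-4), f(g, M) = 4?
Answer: -1183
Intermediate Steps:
x(Q) = -24 (x(Q) = 6*(-4) = -24)
T = 23 (T = 3 - 5*(-4) = 3 + 20 = 23)
B(C) = 3*C⁴
A(z, L) = 1/(-2 + (23 + L)²)
A(B(4), x(f(5, 2)))*o = 1183/(-2 + (23 - 24)²) = 1183/(-2 + (-1)²) = 1183/(-2 + 1) = 1183/(-1) = -1*1183 = -1183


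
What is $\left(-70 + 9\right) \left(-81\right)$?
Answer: $4941$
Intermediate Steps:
$\left(-70 + 9\right) \left(-81\right) = \left(-61\right) \left(-81\right) = 4941$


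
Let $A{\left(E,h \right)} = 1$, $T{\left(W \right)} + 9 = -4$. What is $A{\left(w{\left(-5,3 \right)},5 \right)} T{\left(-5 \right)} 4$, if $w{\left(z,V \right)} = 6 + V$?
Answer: $-52$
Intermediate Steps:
$T{\left(W \right)} = -13$ ($T{\left(W \right)} = -9 - 4 = -13$)
$A{\left(w{\left(-5,3 \right)},5 \right)} T{\left(-5 \right)} 4 = 1 \left(-13\right) 4 = \left(-13\right) 4 = -52$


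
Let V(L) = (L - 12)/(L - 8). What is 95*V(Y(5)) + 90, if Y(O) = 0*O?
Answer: 465/2 ≈ 232.50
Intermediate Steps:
Y(O) = 0
V(L) = (-12 + L)/(-8 + L)
95*V(Y(5)) + 90 = 95*((-12 + 0)/(-8 + 0)) + 90 = 95*(-12/(-8)) + 90 = 95*(-⅛*(-12)) + 90 = 95*(3/2) + 90 = 285/2 + 90 = 465/2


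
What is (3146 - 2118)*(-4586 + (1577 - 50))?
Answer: -3144652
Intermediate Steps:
(3146 - 2118)*(-4586 + (1577 - 50)) = 1028*(-4586 + 1527) = 1028*(-3059) = -3144652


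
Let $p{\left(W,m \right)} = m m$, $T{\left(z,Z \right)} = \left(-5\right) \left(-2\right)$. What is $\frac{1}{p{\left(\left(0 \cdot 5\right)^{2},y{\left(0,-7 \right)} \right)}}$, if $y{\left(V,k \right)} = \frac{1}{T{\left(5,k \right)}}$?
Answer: $100$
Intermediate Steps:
$T{\left(z,Z \right)} = 10$
$y{\left(V,k \right)} = \frac{1}{10}$
$p{\left(W,m \right)} = m^{2}$
$\frac{1}{p{\left(\left(0 \cdot 5\right)^{2},y{\left(0,-7 \right)} \right)}} = \frac{1}{\left(\frac{1}{10}\right)^{2}} = \frac{1}{\frac{1}{100}} = 100$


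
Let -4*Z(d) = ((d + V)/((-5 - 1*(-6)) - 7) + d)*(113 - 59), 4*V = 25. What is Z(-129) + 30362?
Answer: 509237/16 ≈ 31827.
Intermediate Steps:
V = 25/4 (V = (¼)*25 = 25/4 ≈ 6.2500)
Z(d) = 225/16 - 45*d/4 (Z(d) = -((d + 25/4)/((-5 - 1*(-6)) - 7) + d)*(113 - 59)/4 = -((25/4 + d)/((-5 + 6) - 7) + d)*54/4 = -((25/4 + d)/(1 - 7) + d)*54/4 = -((25/4 + d)/(-6) + d)*54/4 = -((25/4 + d)*(-⅙) + d)*54/4 = -((-25/24 - d/6) + d)*54/4 = -(-25/24 + 5*d/6)*54/4 = -(-225/4 + 45*d)/4 = 225/16 - 45*d/4)
Z(-129) + 30362 = (225/16 - 45/4*(-129)) + 30362 = (225/16 + 5805/4) + 30362 = 23445/16 + 30362 = 509237/16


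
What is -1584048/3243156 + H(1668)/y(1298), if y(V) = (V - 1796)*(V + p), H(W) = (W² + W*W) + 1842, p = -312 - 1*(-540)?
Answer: -38206628811/4890138722 ≈ -7.8130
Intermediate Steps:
p = 228 (p = -312 + 540 = 228)
H(W) = 1842 + 2*W² (H(W) = (W² + W²) + 1842 = 2*W² + 1842 = 1842 + 2*W²)
y(V) = (-1796 + V)*(228 + V) (y(V) = (V - 1796)*(V + 228) = (-1796 + V)*(228 + V))
-1584048/3243156 + H(1668)/y(1298) = -1584048/3243156 + (1842 + 2*1668²)/(-409488 + 1298² - 1568*1298) = -1584048*1/3243156 + (1842 + 2*2782224)/(-409488 + 1684804 - 2035264) = -132004/270263 + (1842 + 5564448)/(-759948) = -132004/270263 + 5566290*(-1/759948) = -132004/270263 - 927715/126658 = -38206628811/4890138722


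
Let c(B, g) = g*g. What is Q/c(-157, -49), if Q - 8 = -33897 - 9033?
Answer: -42922/2401 ≈ -17.877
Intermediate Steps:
c(B, g) = g²
Q = -42922 (Q = 8 + (-33897 - 9033) = 8 - 42930 = -42922)
Q/c(-157, -49) = -42922/((-49)²) = -42922/2401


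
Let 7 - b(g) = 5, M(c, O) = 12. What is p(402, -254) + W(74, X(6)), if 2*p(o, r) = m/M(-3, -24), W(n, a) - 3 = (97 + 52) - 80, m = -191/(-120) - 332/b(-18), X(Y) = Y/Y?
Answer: 187631/2880 ≈ 65.150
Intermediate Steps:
X(Y) = 1
b(g) = 2 (b(g) = 7 - 1*5 = 7 - 5 = 2)
m = -19729/120 (m = -191/(-120) - 332/2 = -191*(-1/120) - 332*½ = 191/120 - 166 = -19729/120 ≈ -164.41)
W(n, a) = 72 (W(n, a) = 3 + ((97 + 52) - 80) = 3 + (149 - 80) = 3 + 69 = 72)
p(o, r) = -19729/2880 (p(o, r) = (-19729/120/12)/2 = (-19729/120*1/12)/2 = (½)*(-19729/1440) = -19729/2880)
p(402, -254) + W(74, X(6)) = -19729/2880 + 72 = 187631/2880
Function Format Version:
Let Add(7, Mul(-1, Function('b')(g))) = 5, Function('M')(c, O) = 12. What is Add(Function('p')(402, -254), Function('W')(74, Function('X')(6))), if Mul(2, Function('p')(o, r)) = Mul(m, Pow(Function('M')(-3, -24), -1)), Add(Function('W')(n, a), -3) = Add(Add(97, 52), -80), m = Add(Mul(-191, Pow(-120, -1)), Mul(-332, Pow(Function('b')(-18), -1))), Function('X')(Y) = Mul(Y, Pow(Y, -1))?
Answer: Rational(187631, 2880) ≈ 65.150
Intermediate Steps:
Function('X')(Y) = 1
Function('b')(g) = 2 (Function('b')(g) = Add(7, Mul(-1, 5)) = Add(7, -5) = 2)
m = Rational(-19729, 120) (m = Add(Mul(-191, Pow(-120, -1)), Mul(-332, Pow(2, -1))) = Add(Mul(-191, Rational(-1, 120)), Mul(-332, Rational(1, 2))) = Add(Rational(191, 120), -166) = Rational(-19729, 120) ≈ -164.41)
Function('W')(n, a) = 72 (Function('W')(n, a) = Add(3, Add(Add(97, 52), -80)) = Add(3, Add(149, -80)) = Add(3, 69) = 72)
Function('p')(o, r) = Rational(-19729, 2880) (Function('p')(o, r) = Mul(Rational(1, 2), Mul(Rational(-19729, 120), Pow(12, -1))) = Mul(Rational(1, 2), Mul(Rational(-19729, 120), Rational(1, 12))) = Mul(Rational(1, 2), Rational(-19729, 1440)) = Rational(-19729, 2880))
Add(Function('p')(402, -254), Function('W')(74, Function('X')(6))) = Add(Rational(-19729, 2880), 72) = Rational(187631, 2880)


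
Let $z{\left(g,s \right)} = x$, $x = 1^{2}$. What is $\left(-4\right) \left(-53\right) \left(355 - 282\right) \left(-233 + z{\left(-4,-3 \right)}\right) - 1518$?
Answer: $-3591950$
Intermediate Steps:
$x = 1$
$z{\left(g,s \right)} = 1$
$\left(-4\right) \left(-53\right) \left(355 - 282\right) \left(-233 + z{\left(-4,-3 \right)}\right) - 1518 = \left(-4\right) \left(-53\right) \left(355 - 282\right) \left(-233 + 1\right) - 1518 = 212 \cdot 73 \left(-232\right) - 1518 = 212 \left(-16936\right) - 1518 = -3590432 - 1518 = -3591950$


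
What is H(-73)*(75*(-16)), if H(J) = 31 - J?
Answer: -124800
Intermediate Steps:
H(-73)*(75*(-16)) = (31 - 1*(-73))*(75*(-16)) = (31 + 73)*(-1200) = 104*(-1200) = -124800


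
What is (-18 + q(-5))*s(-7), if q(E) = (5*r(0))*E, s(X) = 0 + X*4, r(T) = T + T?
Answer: 504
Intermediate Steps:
r(T) = 2*T
s(X) = 4*X (s(X) = 0 + 4*X = 4*X)
q(E) = 0 (q(E) = (5*(2*0))*E = (5*0)*E = 0*E = 0)
(-18 + q(-5))*s(-7) = (-18 + 0)*(4*(-7)) = -18*(-28) = 504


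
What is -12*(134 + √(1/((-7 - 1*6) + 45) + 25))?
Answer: -1608 - 9*√178/2 ≈ -1668.0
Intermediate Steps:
-12*(134 + √(1/((-7 - 1*6) + 45) + 25)) = -12*(134 + √(1/((-7 - 6) + 45) + 25)) = -12*(134 + √(1/(-13 + 45) + 25)) = -12*(134 + √(1/32 + 25)) = -12*(134 + √(801/32)) = -12*(134 + 3*√178/8) = -1608 - 9*√178/2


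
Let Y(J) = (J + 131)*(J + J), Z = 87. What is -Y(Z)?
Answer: -37932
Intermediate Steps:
Y(J) = 2*J*(131 + J) (Y(J) = (131 + J)*(2*J) = 2*J*(131 + J))
-Y(Z) = -2*87*(131 + 87) = -2*87*218 = -1*37932 = -37932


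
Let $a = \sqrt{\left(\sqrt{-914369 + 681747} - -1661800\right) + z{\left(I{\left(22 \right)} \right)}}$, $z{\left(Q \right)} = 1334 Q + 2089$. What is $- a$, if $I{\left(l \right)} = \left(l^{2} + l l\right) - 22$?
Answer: $- \sqrt{2925853 + i \sqrt{232622}} \approx -1710.5 - 0.14098 i$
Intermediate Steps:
$I{\left(l \right)} = -22 + 2 l^{2}$ ($I{\left(l \right)} = \left(l^{2} + l^{2}\right) - 22 = 2 l^{2} - 22 = -22 + 2 l^{2}$)
$z{\left(Q \right)} = 2089 + 1334 Q$
$a = \sqrt{2925853 + i \sqrt{232622}}$ ($a = \sqrt{\left(\sqrt{-914369 + 681747} - -1661800\right) + \left(2089 + 1334 \left(-22 + 2 \cdot 22^{2}\right)\right)} = \sqrt{\left(\sqrt{-232622} + 1661800\right) + \left(2089 + 1334 \left(-22 + 2 \cdot 484\right)\right)} = \sqrt{\left(i \sqrt{232622} + 1661800\right) + \left(2089 + 1334 \left(-22 + 968\right)\right)} = \sqrt{\left(1661800 + i \sqrt{232622}\right) + \left(2089 + 1334 \cdot 946\right)} = \sqrt{\left(1661800 + i \sqrt{232622}\right) + \left(2089 + 1261964\right)} = \sqrt{\left(1661800 + i \sqrt{232622}\right) + 1264053} = \sqrt{2925853 + i \sqrt{232622}} \approx 1710.5 + 0.14 i$)
$- a = - \sqrt{2925853 + i \sqrt{232622}}$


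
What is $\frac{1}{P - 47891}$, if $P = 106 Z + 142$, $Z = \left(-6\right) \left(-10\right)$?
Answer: $- \frac{1}{41389} \approx -2.4161 \cdot 10^{-5}$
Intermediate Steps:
$Z = 60$
$P = 6502$ ($P = 106 \cdot 60 + 142 = 6360 + 142 = 6502$)
$\frac{1}{P - 47891} = \frac{1}{6502 - 47891} = \frac{1}{-41389} = - \frac{1}{41389}$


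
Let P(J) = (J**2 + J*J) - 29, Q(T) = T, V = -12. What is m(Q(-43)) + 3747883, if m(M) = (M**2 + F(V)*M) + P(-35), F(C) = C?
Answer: 3752669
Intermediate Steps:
P(J) = -29 + 2*J**2 (P(J) = (J**2 + J**2) - 29 = 2*J**2 - 29 = -29 + 2*J**2)
m(M) = 2421 + M**2 - 12*M (m(M) = (M**2 - 12*M) + (-29 + 2*(-35)**2) = (M**2 - 12*M) + (-29 + 2*1225) = (M**2 - 12*M) + (-29 + 2450) = (M**2 - 12*M) + 2421 = 2421 + M**2 - 12*M)
m(Q(-43)) + 3747883 = (2421 + (-43)**2 - 12*(-43)) + 3747883 = (2421 + 1849 + 516) + 3747883 = 4786 + 3747883 = 3752669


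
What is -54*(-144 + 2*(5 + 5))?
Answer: 6696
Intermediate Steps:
-54*(-144 + 2*(5 + 5)) = -54*(-144 + 2*10) = -54*(-144 + 20) = -54*(-124) = 6696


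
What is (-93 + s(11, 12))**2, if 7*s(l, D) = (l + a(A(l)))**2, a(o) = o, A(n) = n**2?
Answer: 281333529/49 ≈ 5.7415e+6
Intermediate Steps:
s(l, D) = (l + l**2)**2/7
(-93 + s(11, 12))**2 = (-93 + (1/7)*11**2*(1 + 11)**2)**2 = (-93 + (1/7)*121*12**2)**2 = (-93 + (1/7)*121*144)**2 = (-93 + 17424/7)**2 = (16773/7)**2 = 281333529/49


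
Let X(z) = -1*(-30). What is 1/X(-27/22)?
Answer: 1/30 ≈ 0.033333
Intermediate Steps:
X(z) = 30
1/X(-27/22) = 1/30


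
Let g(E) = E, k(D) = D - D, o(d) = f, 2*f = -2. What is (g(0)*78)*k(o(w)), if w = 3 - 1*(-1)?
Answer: 0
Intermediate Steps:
w = 4 (w = 3 + 1 = 4)
f = -1 (f = (½)*(-2) = -1)
o(d) = -1
k(D) = 0
(g(0)*78)*k(o(w)) = (0*78)*0 = 0*0 = 0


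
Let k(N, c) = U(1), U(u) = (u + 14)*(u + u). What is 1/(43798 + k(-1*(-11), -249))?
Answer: 1/43828 ≈ 2.2816e-5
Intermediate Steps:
U(u) = 2*u*(14 + u) (U(u) = (14 + u)*(2*u) = 2*u*(14 + u))
k(N, c) = 30 (k(N, c) = 2*1*(14 + 1) = 2*1*15 = 30)
1/(43798 + k(-1*(-11), -249)) = 1/(43798 + 30) = 1/43828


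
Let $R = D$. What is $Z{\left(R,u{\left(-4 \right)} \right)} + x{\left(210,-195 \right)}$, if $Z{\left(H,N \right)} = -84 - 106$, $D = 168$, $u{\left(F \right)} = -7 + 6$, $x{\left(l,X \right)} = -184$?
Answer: $-374$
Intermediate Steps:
$u{\left(F \right)} = -1$
$R = 168$
$Z{\left(H,N \right)} = -190$
$Z{\left(R,u{\left(-4 \right)} \right)} + x{\left(210,-195 \right)} = -190 - 184 = -374$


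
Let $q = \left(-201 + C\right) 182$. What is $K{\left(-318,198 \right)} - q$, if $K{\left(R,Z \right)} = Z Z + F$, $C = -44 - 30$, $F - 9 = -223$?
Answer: $89040$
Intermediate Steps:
$F = -214$ ($F = 9 - 223 = -214$)
$C = -74$
$K{\left(R,Z \right)} = -214 + Z^{2}$ ($K{\left(R,Z \right)} = Z Z - 214 = Z^{2} - 214 = -214 + Z^{2}$)
$q = -50050$ ($q = \left(-201 - 74\right) 182 = \left(-275\right) 182 = -50050$)
$K{\left(-318,198 \right)} - q = \left(-214 + 198^{2}\right) - -50050 = \left(-214 + 39204\right) + 50050 = 38990 + 50050 = 89040$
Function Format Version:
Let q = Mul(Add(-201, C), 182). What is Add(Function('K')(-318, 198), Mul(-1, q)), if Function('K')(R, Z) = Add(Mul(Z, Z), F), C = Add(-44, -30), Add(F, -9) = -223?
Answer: 89040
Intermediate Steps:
F = -214 (F = Add(9, -223) = -214)
C = -74
Function('K')(R, Z) = Add(-214, Pow(Z, 2)) (Function('K')(R, Z) = Add(Mul(Z, Z), -214) = Add(Pow(Z, 2), -214) = Add(-214, Pow(Z, 2)))
q = -50050 (q = Mul(Add(-201, -74), 182) = Mul(-275, 182) = -50050)
Add(Function('K')(-318, 198), Mul(-1, q)) = Add(Add(-214, Pow(198, 2)), Mul(-1, -50050)) = Add(Add(-214, 39204), 50050) = Add(38990, 50050) = 89040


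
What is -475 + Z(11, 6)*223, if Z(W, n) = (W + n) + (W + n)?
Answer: 7107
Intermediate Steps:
Z(W, n) = 2*W + 2*n
-475 + Z(11, 6)*223 = -475 + (2*11 + 2*6)*223 = -475 + (22 + 12)*223 = -475 + 34*223 = -475 + 7582 = 7107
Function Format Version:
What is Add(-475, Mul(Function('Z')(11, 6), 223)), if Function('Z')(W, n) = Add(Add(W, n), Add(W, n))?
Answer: 7107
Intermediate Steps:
Function('Z')(W, n) = Add(Mul(2, W), Mul(2, n))
Add(-475, Mul(Function('Z')(11, 6), 223)) = Add(-475, Mul(Add(Mul(2, 11), Mul(2, 6)), 223)) = Add(-475, Mul(Add(22, 12), 223)) = Add(-475, Mul(34, 223)) = Add(-475, 7582) = 7107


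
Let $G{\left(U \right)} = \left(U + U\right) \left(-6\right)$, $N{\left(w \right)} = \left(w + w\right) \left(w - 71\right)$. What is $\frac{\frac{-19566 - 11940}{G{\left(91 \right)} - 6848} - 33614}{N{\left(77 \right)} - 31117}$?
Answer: $\frac{133431827}{119866210} \approx 1.1132$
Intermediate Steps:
$N{\left(w \right)} = 2 w \left(-71 + w\right)$
$G{\left(U \right)} = - 12 U$ ($G{\left(U \right)} = 2 U \left(-6\right) = - 12 U$)
$\frac{\frac{-19566 - 11940}{G{\left(91 \right)} - 6848} - 33614}{N{\left(77 \right)} - 31117} = \frac{\frac{-19566 - 11940}{\left(-12\right) 91 - 6848} - 33614}{2 \cdot 77 \left(-71 + 77\right) - 31117} = \frac{- \frac{31506}{-1092 - 6848} - 33614}{2 \cdot 77 \cdot 6 - 31117} = \frac{- \frac{31506}{-7940} - 33614}{924 - 31117} = \frac{\left(-31506\right) \left(- \frac{1}{7940}\right) - 33614}{-30193} = \left(\frac{15753}{3970} - 33614\right) \left(- \frac{1}{30193}\right) = \left(- \frac{133431827}{3970}\right) \left(- \frac{1}{30193}\right) = \frac{133431827}{119866210}$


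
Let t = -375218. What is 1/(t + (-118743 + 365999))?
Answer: -1/127962 ≈ -7.8148e-6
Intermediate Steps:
1/(t + (-118743 + 365999)) = 1/(-375218 + (-118743 + 365999)) = 1/(-375218 + 247256) = 1/(-127962) = -1/127962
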